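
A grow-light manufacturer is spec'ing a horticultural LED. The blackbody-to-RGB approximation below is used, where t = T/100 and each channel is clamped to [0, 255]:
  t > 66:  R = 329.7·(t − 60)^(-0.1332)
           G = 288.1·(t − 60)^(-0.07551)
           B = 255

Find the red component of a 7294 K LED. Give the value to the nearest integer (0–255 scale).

234

t = 7294/100 = 72.94; the t > 66 branch applies.
R = 329.7·(72.94 − 60)^(-0.1332) = 329.7·12.94^(-0.1332) = 329.7·0.71103 = 234.428.
Rounded: 234.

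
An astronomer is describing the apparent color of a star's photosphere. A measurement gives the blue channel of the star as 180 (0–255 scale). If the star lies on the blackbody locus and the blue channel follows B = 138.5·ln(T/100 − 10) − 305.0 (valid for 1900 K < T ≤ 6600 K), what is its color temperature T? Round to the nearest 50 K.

4300 K

ln(t − 10) = (180 + 305.0) / 138.5 = 3.5018.
t − 10 = e^3.5018 = 33.175, so t = 43.175.
T = 100·t = 4318 K → 4300 K to the nearest 50 K.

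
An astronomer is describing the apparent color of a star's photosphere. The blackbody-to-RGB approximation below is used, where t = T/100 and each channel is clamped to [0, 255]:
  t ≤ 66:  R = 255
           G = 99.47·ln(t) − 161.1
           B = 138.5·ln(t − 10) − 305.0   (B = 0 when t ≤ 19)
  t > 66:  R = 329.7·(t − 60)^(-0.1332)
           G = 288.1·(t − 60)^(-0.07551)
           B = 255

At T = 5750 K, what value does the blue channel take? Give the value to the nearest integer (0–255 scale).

230

t = 5750/100 = 57.5; the t ≤ 66 branch applies.
B = 138.5·ln(57.5 − 10) − 305.0 = 138.5·ln 47.5 − 305.0 = 138.5·3.8607 − 305.0 = 229.711.
Rounded: 230.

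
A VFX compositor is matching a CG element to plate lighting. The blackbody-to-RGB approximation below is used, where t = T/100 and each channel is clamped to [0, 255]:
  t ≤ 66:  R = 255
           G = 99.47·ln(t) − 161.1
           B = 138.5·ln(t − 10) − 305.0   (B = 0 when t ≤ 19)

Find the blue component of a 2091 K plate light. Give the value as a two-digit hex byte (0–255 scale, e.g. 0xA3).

0x1A

t = 2091/100 = 20.91; the t ≤ 66 branch applies.
B = 138.5·ln(20.91 − 10) − 305.0 = 138.5·ln 10.91 − 305.0 = 138.5·2.3897 − 305.0 = 25.971.
Rounded: 26; in hex, 0x1A.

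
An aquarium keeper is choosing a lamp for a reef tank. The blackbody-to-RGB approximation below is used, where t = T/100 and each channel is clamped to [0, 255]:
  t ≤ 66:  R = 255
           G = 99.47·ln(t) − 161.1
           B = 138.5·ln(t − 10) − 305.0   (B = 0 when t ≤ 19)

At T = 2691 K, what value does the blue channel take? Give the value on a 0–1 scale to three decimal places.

t = 2691/100 = 26.91; the t ≤ 66 branch applies.
B = 138.5·ln(26.91 − 10) − 305.0 = 138.5·ln 16.91 − 305.0 = 138.5·2.8279 − 305.0 = 86.665.
On a 0–1 scale: 86.665/255 = 0.3399 → 0.340.

0.340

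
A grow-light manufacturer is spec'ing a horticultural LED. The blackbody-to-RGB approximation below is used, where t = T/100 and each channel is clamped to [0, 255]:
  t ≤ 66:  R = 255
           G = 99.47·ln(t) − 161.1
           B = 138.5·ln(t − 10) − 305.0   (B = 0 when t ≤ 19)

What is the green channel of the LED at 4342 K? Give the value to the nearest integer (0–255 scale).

t = 4342/100 = 43.42; the t ≤ 66 branch applies.
G = 99.47·ln 43.42 − 161.1 = 99.47·3.7709 − 161.1 = 213.993.
Rounded: 214.

214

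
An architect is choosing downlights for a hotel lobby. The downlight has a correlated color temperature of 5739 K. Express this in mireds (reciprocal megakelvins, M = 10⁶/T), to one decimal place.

174.2 mireds

M = 10⁶ / 5739 = 174.246 → 174.2 mireds.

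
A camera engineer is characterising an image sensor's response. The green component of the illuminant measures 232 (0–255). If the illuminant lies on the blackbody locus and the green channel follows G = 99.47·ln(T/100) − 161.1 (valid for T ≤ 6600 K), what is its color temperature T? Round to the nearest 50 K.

ln t = (232 + 161.1) / 99.47 = 3.9519.
t = e^3.9519 = 52.036.
T = 100·t = 5204 K → 5200 K to the nearest 50 K.

5200 K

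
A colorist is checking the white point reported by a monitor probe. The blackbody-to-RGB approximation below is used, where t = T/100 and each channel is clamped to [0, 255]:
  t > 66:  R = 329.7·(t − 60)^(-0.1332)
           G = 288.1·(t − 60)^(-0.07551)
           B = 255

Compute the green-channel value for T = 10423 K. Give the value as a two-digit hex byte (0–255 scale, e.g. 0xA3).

t = 10423/100 = 104.23; the t > 66 branch applies.
G = 288.1·(104.23 − 60)^(-0.07551) = 288.1·44.23^(-0.07551) = 288.1·0.75116 = 216.409.
Rounded: 216; in hex, 0xD8.

0xD8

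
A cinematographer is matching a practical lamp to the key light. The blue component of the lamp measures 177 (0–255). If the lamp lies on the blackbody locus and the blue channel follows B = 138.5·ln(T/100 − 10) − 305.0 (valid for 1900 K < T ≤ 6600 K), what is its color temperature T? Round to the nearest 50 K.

4250 K

ln(t − 10) = (177 + 305.0) / 138.5 = 3.4801.
t − 10 = e^3.4801 = 32.464, so t = 42.464.
T = 100·t = 4246 K → 4250 K to the nearest 50 K.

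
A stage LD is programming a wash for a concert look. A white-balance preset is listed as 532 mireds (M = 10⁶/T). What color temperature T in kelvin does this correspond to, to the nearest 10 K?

1880 K

T = 10⁶ / 532 = 1879.70 K → 1880 K.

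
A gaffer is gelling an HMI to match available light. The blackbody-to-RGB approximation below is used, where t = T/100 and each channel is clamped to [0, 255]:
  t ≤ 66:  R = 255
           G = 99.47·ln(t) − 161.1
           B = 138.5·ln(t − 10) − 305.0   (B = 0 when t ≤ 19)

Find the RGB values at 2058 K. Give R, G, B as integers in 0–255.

R=255, G=140, B=22

t = 2058/100 = 20.58; the t ≤ 66 branch applies.
R = 255 by definition for t ≤ 66.
G = 99.47·ln 20.58 − 161.1 = 99.47·3.0243 − 161.1 = 139.729.
B = 138.5·ln(20.58 − 10) − 305.0 = 138.5·ln 10.58 − 305.0 = 138.5·2.3590 − 305.0 = 21.717.
Rounded: (255, 140, 22).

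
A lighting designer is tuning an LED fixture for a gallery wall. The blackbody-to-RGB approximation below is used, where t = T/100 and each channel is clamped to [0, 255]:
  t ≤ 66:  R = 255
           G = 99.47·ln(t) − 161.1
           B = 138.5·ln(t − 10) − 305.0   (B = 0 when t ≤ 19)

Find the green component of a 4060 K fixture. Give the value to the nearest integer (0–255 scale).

207

t = 4060/100 = 40.6; the t ≤ 66 branch applies.
G = 99.47·ln 40.6 − 161.1 = 99.47·3.7038 − 161.1 = 207.314.
Rounded: 207.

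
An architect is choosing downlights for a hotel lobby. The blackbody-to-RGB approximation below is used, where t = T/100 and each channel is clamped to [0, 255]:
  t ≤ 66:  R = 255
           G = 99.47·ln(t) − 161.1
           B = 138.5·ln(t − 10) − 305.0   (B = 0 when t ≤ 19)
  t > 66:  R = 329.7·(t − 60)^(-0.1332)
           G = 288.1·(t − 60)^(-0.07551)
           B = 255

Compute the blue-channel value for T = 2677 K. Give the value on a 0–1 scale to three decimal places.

t = 2677/100 = 26.77; the t ≤ 66 branch applies.
B = 138.5·ln(26.77 − 10) − 305.0 = 138.5·ln 16.77 − 305.0 = 138.5·2.8196 − 305.0 = 85.513.
On a 0–1 scale: 85.513/255 = 0.3353 → 0.335.

0.335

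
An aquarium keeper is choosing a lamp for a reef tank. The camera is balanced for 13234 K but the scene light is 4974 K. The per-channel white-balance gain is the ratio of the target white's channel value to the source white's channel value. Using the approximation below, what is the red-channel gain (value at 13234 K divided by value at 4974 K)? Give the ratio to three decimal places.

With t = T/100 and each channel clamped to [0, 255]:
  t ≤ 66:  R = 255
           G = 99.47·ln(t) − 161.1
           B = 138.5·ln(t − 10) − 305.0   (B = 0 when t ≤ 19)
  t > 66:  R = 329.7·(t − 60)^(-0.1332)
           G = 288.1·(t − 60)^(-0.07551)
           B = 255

At 4974 K (t = 49.74):
  R = 255 by definition for t ≤ 66.
At 13234 K (t = 132.34):
  R = 329.7·(132.34 − 60)^(-0.1332) = 329.7·72.34^(-0.1332) = 329.7·0.56537 = 186.402.
Gain = 186.402 / 255.000 = 0.7310 → 0.731.

0.731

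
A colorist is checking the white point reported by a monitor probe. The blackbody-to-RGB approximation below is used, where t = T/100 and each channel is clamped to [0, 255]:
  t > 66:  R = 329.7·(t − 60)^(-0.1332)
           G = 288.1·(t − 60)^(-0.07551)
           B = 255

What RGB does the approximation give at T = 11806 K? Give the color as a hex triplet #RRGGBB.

#C0D4FF

t = 11806/100 = 118.06; the t > 66 branch applies.
R = 329.7·(118.06 − 60)^(-0.1332) = 329.7·58.06^(-0.1332) = 329.7·0.58217 = 191.942.
G = 288.1·(118.06 − 60)^(-0.07551) = 288.1·58.06^(-0.07551) = 288.1·0.73588 = 212.008.
B = 255 by definition for t > 66.
Rounded: (192, 212, 255).
In hex: #C0D4FF.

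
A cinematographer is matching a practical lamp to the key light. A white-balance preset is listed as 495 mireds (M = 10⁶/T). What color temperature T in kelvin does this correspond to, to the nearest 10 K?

T = 10⁶ / 495 = 2020.20 K → 2020 K.

2020 K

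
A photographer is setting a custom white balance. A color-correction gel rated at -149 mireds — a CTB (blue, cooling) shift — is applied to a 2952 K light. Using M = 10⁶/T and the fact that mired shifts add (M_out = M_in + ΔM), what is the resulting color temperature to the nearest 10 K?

M_in = 10⁶/2952 = 338.75 mireds.
M_out = 338.75 + (-149) = 189.75 mireds.
T_out = 10⁶/189.75 = 5270.0 K → 5270 K.

5270 K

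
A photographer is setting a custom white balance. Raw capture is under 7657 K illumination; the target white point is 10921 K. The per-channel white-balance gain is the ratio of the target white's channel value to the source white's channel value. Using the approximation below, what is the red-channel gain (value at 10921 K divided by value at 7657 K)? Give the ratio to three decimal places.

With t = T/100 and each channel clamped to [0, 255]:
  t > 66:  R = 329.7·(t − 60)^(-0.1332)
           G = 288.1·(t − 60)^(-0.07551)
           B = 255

0.865

At 7657 K (t = 76.57):
  R = 329.7·(76.57 − 60)^(-0.1332) = 329.7·16.57^(-0.1332) = 329.7·0.68800 = 226.832.
At 10921 K (t = 109.21):
  R = 329.7·(109.21 − 60)^(-0.1332) = 329.7·49.21^(-0.1332) = 329.7·0.59514 = 196.217.
Gain = 196.217 / 226.832 = 0.8650 → 0.865.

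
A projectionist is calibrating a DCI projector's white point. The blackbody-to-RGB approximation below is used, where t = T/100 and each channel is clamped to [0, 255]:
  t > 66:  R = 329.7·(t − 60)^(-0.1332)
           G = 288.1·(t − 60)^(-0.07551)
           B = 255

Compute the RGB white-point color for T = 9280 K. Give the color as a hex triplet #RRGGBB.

#CFDDFF

t = 9280/100 = 92.8; the t > 66 branch applies.
R = 329.7·(92.8 − 60)^(-0.1332) = 329.7·32.8^(-0.1332) = 329.7·0.62818 = 207.112.
G = 288.1·(92.8 − 60)^(-0.07551) = 288.1·32.8^(-0.07551) = 288.1·0.76831 = 221.350.
B = 255 by definition for t > 66.
Rounded: (207, 221, 255).
In hex: #CFDDFF.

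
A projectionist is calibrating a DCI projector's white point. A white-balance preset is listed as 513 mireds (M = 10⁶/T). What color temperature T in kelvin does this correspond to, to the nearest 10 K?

T = 10⁶ / 513 = 1949.32 K → 1950 K.

1950 K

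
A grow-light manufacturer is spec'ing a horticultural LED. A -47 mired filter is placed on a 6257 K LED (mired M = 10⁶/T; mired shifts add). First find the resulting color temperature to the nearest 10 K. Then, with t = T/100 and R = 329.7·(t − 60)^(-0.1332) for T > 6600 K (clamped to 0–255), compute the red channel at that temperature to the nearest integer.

M_in = 10⁶/6257 = 159.82; M_out = 159.82 + (-47) = 112.82.
T_out = 10⁶/112.82 = 8863.6 K → 8860 K; t = 88.6.
R = 329.7·(88.6 − 60)^(-0.1332) = 329.7·28.6^(-0.1332) = 329.7·0.63975 = 210.926.
Rounded: 211.

211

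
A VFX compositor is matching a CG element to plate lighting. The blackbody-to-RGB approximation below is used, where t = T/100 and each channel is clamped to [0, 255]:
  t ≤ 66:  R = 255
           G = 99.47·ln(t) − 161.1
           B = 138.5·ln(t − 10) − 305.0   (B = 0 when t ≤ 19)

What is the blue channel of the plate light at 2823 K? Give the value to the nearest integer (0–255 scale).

t = 2823/100 = 28.23; the t ≤ 66 branch applies.
B = 138.5·ln(28.23 − 10) − 305.0 = 138.5·ln 18.23 − 305.0 = 138.5·2.9031 − 305.0 = 97.075.
Rounded: 97.

97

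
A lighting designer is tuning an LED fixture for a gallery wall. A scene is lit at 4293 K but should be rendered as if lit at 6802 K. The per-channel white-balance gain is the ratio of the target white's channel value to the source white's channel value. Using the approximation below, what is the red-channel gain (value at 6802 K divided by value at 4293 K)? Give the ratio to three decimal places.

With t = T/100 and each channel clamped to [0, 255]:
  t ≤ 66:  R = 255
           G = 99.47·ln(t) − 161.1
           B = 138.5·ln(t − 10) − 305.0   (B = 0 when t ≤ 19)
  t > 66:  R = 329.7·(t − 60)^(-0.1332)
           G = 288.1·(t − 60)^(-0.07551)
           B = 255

0.980

At 4293 K (t = 42.93):
  R = 255 by definition for t ≤ 66.
At 6802 K (t = 68.02):
  R = 329.7·(68.02 − 60)^(-0.1332) = 329.7·8.02^(-0.1332) = 329.7·0.75782 = 249.852.
Gain = 249.852 / 255.000 = 0.9798 → 0.980.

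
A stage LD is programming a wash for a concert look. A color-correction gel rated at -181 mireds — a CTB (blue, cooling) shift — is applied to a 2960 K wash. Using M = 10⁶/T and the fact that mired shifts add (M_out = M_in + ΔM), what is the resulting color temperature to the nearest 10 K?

6380 K

M_in = 10⁶/2960 = 337.84 mireds.
M_out = 337.84 + (-181) = 156.84 mireds.
T_out = 10⁶/156.84 = 6376.0 K → 6380 K.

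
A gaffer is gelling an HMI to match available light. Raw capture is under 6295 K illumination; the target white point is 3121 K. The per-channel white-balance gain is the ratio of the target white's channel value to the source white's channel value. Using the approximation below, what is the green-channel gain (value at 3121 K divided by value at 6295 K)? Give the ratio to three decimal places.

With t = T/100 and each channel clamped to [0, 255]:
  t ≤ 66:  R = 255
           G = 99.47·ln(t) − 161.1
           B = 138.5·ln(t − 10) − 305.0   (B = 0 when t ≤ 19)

At 6295 K (t = 62.95):
  G = 99.47·ln 62.95 − 161.1 = 99.47·4.1423 − 161.1 = 250.939.
At 3121 K (t = 31.21):
  G = 99.47·ln 31.21 − 161.1 = 99.47·3.4407 − 161.1 = 181.150.
Gain = 181.150 / 250.939 = 0.7219 → 0.722.

0.722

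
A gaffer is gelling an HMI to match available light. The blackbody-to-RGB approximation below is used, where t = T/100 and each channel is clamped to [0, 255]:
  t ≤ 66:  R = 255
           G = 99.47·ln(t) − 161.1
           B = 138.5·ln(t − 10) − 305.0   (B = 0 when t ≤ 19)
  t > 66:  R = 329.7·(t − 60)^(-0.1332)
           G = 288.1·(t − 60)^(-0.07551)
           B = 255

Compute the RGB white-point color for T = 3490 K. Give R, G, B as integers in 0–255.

t = 3490/100 = 34.9; the t ≤ 66 branch applies.
R = 255 by definition for t ≤ 66.
G = 99.47·ln 34.9 − 161.1 = 99.47·3.5525 − 161.1 = 192.266.
B = 138.5·ln(34.9 − 10) − 305.0 = 138.5·ln 24.9 − 305.0 = 138.5·3.2149 − 305.0 = 140.259.
Rounded: (255, 192, 140).

R=255, G=192, B=140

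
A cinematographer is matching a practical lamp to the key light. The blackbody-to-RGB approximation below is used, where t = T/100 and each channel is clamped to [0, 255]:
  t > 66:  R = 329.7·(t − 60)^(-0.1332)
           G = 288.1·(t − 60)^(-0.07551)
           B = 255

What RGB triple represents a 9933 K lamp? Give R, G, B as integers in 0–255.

t = 9933/100 = 99.33; the t > 66 branch applies.
R = 329.7·(99.33 − 60)^(-0.1332) = 329.7·39.33^(-0.1332) = 329.7·0.61317 = 202.163.
G = 288.1·(99.33 − 60)^(-0.07551) = 288.1·39.33^(-0.07551) = 288.1·0.75785 = 218.336.
B = 255 by definition for t > 66.
Rounded: (202, 218, 255).

R=202, G=218, B=255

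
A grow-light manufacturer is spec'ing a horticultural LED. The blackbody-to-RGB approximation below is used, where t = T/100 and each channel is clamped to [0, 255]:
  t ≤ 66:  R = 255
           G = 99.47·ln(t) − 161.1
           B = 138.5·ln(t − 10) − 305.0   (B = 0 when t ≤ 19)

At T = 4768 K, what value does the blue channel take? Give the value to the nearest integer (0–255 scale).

t = 4768/100 = 47.68; the t ≤ 66 branch applies.
B = 138.5·ln(47.68 − 10) − 305.0 = 138.5·ln 37.68 − 305.0 = 138.5·3.6291 − 305.0 = 197.634.
Rounded: 198.

198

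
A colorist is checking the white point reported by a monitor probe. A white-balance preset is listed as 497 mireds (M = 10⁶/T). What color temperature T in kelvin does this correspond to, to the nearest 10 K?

2010 K

T = 10⁶ / 497 = 2012.07 K → 2010 K.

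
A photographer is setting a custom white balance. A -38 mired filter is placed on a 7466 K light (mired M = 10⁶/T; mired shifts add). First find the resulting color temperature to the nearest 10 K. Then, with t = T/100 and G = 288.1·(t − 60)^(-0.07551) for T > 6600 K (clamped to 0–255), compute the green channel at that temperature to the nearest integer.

216

M_in = 10⁶/7466 = 133.94; M_out = 133.94 + (-38) = 95.94.
T_out = 10⁶/95.94 = 10423.1 K → 10420 K; t = 104.2.
G = 288.1·(104.2 − 60)^(-0.07551) = 288.1·44.2^(-0.07551) = 288.1·0.75120 = 216.420.
Rounded: 216.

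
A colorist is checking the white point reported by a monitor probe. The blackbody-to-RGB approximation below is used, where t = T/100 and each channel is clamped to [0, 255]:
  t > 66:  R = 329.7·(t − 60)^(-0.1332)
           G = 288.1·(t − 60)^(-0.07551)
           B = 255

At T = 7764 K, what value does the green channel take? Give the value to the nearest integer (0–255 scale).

232

t = 7764/100 = 77.64; the t > 66 branch applies.
G = 288.1·(77.64 − 60)^(-0.07551) = 288.1·17.64^(-0.07551) = 288.1·0.80515 = 231.964.
Rounded: 232.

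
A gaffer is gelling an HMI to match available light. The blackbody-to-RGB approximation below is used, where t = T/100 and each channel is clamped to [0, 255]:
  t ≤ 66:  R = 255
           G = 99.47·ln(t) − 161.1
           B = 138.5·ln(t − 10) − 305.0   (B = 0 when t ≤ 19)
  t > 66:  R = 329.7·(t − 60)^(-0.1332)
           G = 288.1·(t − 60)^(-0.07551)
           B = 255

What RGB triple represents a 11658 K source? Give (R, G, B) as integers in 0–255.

(193, 212, 255)

t = 11658/100 = 116.58; the t > 66 branch applies.
R = 329.7·(116.58 − 60)^(-0.1332) = 329.7·56.58^(-0.1332) = 329.7·0.58418 = 192.604.
G = 288.1·(116.58 − 60)^(-0.07551) = 288.1·56.58^(-0.07551) = 288.1·0.73732 = 212.422.
B = 255 by definition for t > 66.
Rounded: (193, 212, 255).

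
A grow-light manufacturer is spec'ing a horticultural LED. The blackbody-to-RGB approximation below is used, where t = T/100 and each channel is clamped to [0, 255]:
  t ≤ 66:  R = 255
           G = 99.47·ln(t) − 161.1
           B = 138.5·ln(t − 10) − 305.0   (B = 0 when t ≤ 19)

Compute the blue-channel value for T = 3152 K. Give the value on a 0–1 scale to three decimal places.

t = 3152/100 = 31.52; the t ≤ 66 branch applies.
B = 138.5·ln(31.52 − 10) − 305.0 = 138.5·ln 21.52 − 305.0 = 138.5·3.0690 − 305.0 = 120.054.
On a 0–1 scale: 120.054/255 = 0.4708 → 0.471.

0.471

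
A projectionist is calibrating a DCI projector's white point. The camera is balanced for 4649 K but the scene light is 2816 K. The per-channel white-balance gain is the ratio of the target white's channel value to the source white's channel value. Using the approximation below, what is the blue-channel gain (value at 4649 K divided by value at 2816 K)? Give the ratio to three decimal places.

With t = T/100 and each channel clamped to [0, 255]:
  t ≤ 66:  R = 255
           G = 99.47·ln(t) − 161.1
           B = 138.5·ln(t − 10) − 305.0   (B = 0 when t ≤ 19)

2.001

At 2816 K (t = 28.16):
  B = 138.5·ln(28.16 − 10) − 305.0 = 138.5·ln 18.16 − 305.0 = 138.5·2.8992 − 305.0 = 96.542.
At 4649 K (t = 46.49):
  B = 138.5·ln(46.49 − 10) − 305.0 = 138.5·ln 36.49 − 305.0 = 138.5·3.5970 − 305.0 = 193.190.
Gain = 193.190 / 96.542 = 2.0011 → 2.001.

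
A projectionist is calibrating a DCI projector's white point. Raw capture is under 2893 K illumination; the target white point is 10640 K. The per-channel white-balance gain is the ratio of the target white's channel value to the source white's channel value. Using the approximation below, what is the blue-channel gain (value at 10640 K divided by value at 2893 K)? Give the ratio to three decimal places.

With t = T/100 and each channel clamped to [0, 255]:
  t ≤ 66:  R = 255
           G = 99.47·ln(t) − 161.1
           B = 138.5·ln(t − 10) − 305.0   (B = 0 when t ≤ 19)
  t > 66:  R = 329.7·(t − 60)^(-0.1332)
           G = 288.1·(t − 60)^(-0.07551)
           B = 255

2.493

At 2893 K (t = 28.93):
  B = 138.5·ln(28.93 − 10) − 305.0 = 138.5·ln 18.93 − 305.0 = 138.5·2.9407 − 305.0 = 102.294.
At 10640 K (t = 106.4):
  B = 255 by definition for t > 66.
Gain = 255.000 / 102.294 = 2.4928 → 2.493.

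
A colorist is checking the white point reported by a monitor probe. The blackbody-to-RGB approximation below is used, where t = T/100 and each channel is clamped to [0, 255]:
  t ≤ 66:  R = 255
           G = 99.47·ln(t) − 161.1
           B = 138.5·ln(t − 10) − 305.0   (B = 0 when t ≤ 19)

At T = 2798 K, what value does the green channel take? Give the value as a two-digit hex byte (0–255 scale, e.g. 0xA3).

0xAA

t = 2798/100 = 27.98; the t ≤ 66 branch applies.
G = 99.47·ln 27.98 − 161.1 = 99.47·3.3315 − 161.1 = 170.283.
Rounded: 170; in hex, 0xAA.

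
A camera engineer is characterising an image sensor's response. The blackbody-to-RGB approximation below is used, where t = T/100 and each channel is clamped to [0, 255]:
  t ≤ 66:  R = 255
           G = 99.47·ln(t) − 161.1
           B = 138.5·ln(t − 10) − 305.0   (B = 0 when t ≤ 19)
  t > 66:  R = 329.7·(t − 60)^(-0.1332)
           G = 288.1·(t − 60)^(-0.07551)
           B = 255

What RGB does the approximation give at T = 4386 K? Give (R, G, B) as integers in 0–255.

(255, 215, 183)

t = 4386/100 = 43.86; the t ≤ 66 branch applies.
R = 255 by definition for t ≤ 66.
G = 99.47·ln 43.86 − 161.1 = 99.47·3.7810 − 161.1 = 214.996.
B = 138.5·ln(43.86 − 10) − 305.0 = 138.5·ln 33.86 − 305.0 = 138.5·3.5222 − 305.0 = 182.829.
Rounded: (255, 215, 183).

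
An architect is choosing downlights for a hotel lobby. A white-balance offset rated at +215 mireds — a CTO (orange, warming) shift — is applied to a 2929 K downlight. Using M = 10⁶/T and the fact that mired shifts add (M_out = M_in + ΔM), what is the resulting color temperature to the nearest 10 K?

1800 K

M_in = 10⁶/2929 = 341.41 mireds.
M_out = 341.41 + (+215) = 556.41 mireds.
T_out = 10⁶/556.41 = 1797.2 K → 1800 K.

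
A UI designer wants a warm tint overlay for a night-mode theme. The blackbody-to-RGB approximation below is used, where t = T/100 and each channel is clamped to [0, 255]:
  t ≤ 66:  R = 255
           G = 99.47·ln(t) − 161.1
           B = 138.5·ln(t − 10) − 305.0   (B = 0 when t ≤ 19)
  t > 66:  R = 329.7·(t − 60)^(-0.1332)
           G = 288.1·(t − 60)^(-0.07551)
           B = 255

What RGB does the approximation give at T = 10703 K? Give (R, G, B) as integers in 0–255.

t = 10703/100 = 107.03; the t > 66 branch applies.
R = 329.7·(107.03 − 60)^(-0.1332) = 329.7·47.03^(-0.1332) = 329.7·0.59874 = 197.405.
G = 288.1·(107.03 − 60)^(-0.07551) = 288.1·47.03^(-0.07551) = 288.1·0.74769 = 215.408.
B = 255 by definition for t > 66.
Rounded: (197, 215, 255).

(197, 215, 255)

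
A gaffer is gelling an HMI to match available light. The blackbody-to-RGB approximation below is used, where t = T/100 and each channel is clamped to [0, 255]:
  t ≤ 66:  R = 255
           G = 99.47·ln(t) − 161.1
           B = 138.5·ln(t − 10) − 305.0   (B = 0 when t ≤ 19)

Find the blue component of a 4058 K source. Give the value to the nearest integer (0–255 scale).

169

t = 4058/100 = 40.58; the t ≤ 66 branch applies.
B = 138.5·ln(40.58 − 10) − 305.0 = 138.5·ln 30.58 − 305.0 = 138.5·3.4203 − 305.0 = 168.718.
Rounded: 169.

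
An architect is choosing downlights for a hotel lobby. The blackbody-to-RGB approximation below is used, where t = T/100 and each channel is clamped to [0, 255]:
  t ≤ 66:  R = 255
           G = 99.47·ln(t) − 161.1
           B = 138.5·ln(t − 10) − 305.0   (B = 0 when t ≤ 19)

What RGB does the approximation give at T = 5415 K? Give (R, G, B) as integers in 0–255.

(255, 236, 220)

t = 5415/100 = 54.15; the t ≤ 66 branch applies.
R = 255 by definition for t ≤ 66.
G = 99.47·ln 54.15 − 161.1 = 99.47·3.9918 − 161.1 = 235.960.
B = 138.5·ln(54.15 − 10) − 305.0 = 138.5·ln 44.15 − 305.0 = 138.5·3.7876 − 305.0 = 219.582.
Rounded: (255, 236, 220).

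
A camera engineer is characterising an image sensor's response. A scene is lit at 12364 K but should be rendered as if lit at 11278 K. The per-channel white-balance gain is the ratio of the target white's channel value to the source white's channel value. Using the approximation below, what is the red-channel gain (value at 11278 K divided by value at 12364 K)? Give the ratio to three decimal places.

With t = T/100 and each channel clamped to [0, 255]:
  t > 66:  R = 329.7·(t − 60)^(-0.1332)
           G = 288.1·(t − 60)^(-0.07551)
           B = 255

1.025

At 12364 K (t = 123.64):
  R = 329.7·(123.64 − 60)^(-0.1332) = 329.7·63.64^(-0.1332) = 329.7·0.57510 = 189.610.
At 11278 K (t = 112.78):
  R = 329.7·(112.78 − 60)^(-0.1332) = 329.7·52.78^(-0.1332) = 329.7·0.58961 = 194.395.
Gain = 194.395 / 189.610 = 1.0252 → 1.025.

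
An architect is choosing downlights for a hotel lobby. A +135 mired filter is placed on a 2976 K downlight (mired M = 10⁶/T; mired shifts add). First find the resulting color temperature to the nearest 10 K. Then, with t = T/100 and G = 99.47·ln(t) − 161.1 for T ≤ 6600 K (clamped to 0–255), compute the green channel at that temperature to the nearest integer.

M_in = 10⁶/2976 = 336.02; M_out = 336.02 + (+135) = 471.02.
T_out = 10⁶/471.02 = 2123.0 K → 2120 K; t = 21.2.
G = 99.47·ln 21.2 − 161.1 = 99.47·3.0540 − 161.1 = 142.681.
Rounded: 143.

143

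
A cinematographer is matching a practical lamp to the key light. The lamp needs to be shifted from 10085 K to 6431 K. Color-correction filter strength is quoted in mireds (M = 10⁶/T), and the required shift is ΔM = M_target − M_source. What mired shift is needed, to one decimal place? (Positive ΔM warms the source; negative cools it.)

M_source = 10⁶/10085 = 99.157; M_target = 10⁶/6431 = 155.497.
ΔM = 155.497 − 99.157 = 56.340 → +56.3 mireds, a warming shift.

+56.3 mireds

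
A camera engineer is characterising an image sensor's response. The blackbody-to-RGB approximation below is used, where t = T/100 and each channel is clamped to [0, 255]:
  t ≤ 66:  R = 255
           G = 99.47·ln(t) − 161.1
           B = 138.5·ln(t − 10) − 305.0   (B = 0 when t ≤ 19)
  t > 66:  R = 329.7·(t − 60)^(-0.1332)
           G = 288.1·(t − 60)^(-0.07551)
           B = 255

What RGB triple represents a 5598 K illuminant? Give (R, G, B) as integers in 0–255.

(255, 239, 225)

t = 5598/100 = 55.98; the t ≤ 66 branch applies.
R = 255 by definition for t ≤ 66.
G = 99.47·ln 55.98 − 161.1 = 99.47·4.0250 − 161.1 = 239.266.
B = 138.5·ln(55.98 − 10) − 305.0 = 138.5·ln 45.98 − 305.0 = 138.5·3.8282 − 305.0 = 225.207.
Rounded: (255, 239, 225).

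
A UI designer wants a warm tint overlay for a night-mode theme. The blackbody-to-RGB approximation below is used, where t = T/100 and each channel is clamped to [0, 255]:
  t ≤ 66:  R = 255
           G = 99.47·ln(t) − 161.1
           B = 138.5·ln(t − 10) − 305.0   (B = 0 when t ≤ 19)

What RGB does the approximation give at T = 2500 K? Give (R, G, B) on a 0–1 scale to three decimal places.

t = 2500/100 = 25; the t ≤ 66 branch applies.
R = 255 by definition for t ≤ 66.
G = 99.47·ln 25 − 161.1 = 99.47·3.2189 − 161.1 = 159.082.
B = 138.5·ln(25 − 10) − 305.0 = 138.5·ln 15 − 305.0 = 138.5·2.7081 − 305.0 = 70.065.
Dividing each by 255: (1.0000, 0.6238, 0.2748) → (1.000, 0.624, 0.275).

(1.000, 0.624, 0.275)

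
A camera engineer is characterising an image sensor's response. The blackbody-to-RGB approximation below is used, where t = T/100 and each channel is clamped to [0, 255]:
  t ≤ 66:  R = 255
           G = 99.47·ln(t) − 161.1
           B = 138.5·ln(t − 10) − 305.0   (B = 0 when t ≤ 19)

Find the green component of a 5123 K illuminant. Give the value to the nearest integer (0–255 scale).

t = 5123/100 = 51.23; the t ≤ 66 branch applies.
G = 99.47·ln 51.23 − 161.1 = 99.47·3.9363 − 161.1 = 230.446.
Rounded: 230.

230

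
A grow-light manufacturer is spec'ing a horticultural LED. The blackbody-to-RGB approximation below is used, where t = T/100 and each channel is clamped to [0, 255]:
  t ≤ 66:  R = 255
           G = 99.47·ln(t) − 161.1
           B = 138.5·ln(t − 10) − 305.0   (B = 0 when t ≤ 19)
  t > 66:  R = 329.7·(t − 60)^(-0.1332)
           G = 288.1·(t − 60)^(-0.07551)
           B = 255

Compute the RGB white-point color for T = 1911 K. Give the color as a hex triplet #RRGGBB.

t = 1911/100 = 19.11; the t ≤ 66 branch applies.
R = 255 by definition for t ≤ 66.
G = 99.47·ln 19.11 − 161.1 = 99.47·2.9502 − 161.1 = 132.358.
B = 138.5·ln(19.11 − 10) − 305.0 = 138.5·ln 9.11 − 305.0 = 138.5·2.2094 − 305.0 = 0.998.
Rounded: (255, 132, 1).
In hex: #FF8401.

#FF8401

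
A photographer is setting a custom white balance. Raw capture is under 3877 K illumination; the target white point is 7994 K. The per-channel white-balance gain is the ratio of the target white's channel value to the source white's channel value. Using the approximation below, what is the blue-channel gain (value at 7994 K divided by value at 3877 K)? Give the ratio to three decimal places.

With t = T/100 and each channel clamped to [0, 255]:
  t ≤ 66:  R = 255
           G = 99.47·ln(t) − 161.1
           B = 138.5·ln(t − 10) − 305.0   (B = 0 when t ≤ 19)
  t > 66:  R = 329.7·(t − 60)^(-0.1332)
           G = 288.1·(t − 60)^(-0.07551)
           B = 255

At 3877 K (t = 38.77):
  B = 138.5·ln(38.77 − 10) − 305.0 = 138.5·ln 28.77 − 305.0 = 138.5·3.3593 − 305.0 = 160.268.
At 7994 K (t = 79.94):
  B = 255 by definition for t > 66.
Gain = 255.000 / 160.268 = 1.5911 → 1.591.

1.591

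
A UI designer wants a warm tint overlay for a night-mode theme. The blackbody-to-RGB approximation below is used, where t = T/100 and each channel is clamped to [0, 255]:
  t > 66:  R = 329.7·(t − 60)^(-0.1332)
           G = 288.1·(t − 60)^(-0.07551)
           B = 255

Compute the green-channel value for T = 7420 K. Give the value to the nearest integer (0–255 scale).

t = 7420/100 = 74.2; the t > 66 branch applies.
G = 288.1·(74.2 − 60)^(-0.07551) = 288.1·14.2^(-0.07551) = 288.1·0.81845 = 235.795.
Rounded: 236.

236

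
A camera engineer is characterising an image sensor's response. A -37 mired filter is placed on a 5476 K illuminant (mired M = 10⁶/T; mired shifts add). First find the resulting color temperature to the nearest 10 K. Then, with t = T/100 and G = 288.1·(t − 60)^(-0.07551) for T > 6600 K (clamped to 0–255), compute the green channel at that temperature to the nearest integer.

M_in = 10⁶/5476 = 182.62; M_out = 182.62 + (-37) = 145.62.
T_out = 10⁶/145.62 = 6867.4 K → 6870 K; t = 68.7.
G = 288.1·(68.7 − 60)^(-0.07551) = 288.1·8.7^(-0.07551) = 288.1·0.84929 = 244.681.
Rounded: 245.

245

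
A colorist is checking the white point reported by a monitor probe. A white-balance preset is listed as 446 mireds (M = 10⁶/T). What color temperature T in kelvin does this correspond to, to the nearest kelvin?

2242 K

T = 10⁶ / 446 = 2242.15 K → 2242 K.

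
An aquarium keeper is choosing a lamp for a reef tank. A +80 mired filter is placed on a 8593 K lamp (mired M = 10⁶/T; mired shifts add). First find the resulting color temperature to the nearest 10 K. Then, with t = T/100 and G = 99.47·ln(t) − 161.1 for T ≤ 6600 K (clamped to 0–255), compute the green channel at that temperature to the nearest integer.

230

M_in = 10⁶/8593 = 116.37; M_out = 116.37 + (+80) = 196.37.
T_out = 10⁶/196.37 = 5092.3 K → 5090 K; t = 50.9.
G = 99.47·ln 50.9 − 161.1 = 99.47·3.9299 − 161.1 = 229.803.
Rounded: 230.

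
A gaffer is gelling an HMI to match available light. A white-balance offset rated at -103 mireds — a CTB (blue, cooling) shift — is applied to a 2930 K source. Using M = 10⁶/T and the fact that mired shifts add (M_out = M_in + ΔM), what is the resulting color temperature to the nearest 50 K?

M_in = 10⁶/2930 = 341.30 mireds.
M_out = 341.30 + (-103) = 238.30 mireds.
T_out = 10⁶/238.30 = 4196.4 K → 4200 K.

4200 K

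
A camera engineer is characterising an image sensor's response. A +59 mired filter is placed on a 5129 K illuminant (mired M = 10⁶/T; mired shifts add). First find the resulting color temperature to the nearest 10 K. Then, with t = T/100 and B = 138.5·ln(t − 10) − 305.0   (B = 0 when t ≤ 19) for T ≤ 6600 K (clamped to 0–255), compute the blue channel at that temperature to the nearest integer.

163

M_in = 10⁶/5129 = 194.97; M_out = 194.97 + (+59) = 253.97.
T_out = 10⁶/253.97 = 3937.5 K → 3940 K; t = 39.4.
B = 138.5·ln(39.4 − 10) − 305.0 = 138.5·ln 29.4 − 305.0 = 138.5·3.3810 − 305.0 = 163.268.
Rounded: 163.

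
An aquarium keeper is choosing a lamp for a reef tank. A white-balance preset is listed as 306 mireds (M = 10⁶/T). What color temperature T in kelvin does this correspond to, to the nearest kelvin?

3268 K

T = 10⁶ / 306 = 3267.97 K → 3268 K.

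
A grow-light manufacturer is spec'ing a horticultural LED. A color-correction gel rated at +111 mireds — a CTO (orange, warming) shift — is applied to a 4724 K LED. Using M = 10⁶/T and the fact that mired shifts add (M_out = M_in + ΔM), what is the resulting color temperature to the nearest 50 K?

3100 K

M_in = 10⁶/4724 = 211.69 mireds.
M_out = 211.69 + (+111) = 322.69 mireds.
T_out = 10⁶/322.69 = 3099.0 K → 3100 K.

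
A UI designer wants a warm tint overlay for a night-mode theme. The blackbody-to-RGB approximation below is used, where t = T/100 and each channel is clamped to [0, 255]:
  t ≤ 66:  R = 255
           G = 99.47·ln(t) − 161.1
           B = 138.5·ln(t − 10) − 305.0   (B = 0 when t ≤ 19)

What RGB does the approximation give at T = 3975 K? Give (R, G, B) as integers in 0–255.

t = 3975/100 = 39.75; the t ≤ 66 branch applies.
R = 255 by definition for t ≤ 66.
G = 99.47·ln 39.75 − 161.1 = 99.47·3.6826 − 161.1 = 205.209.
B = 138.5·ln(39.75 − 10) − 305.0 = 138.5·ln 29.75 − 305.0 = 138.5·3.3928 − 305.0 = 164.907.
Rounded: (255, 205, 165).

(255, 205, 165)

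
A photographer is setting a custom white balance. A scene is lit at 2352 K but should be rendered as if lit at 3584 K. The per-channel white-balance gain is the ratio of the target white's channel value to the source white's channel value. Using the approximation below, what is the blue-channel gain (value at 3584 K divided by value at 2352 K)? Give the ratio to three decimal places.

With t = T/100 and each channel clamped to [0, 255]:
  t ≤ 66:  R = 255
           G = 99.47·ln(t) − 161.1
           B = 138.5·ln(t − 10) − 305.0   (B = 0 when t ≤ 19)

At 2352 K (t = 23.52):
  B = 138.5·ln(23.52 − 10) − 305.0 = 138.5·ln 13.52 − 305.0 = 138.5·2.6042 − 305.0 = 55.678.
At 3584 K (t = 35.84):
  B = 138.5·ln(35.84 − 10) − 305.0 = 138.5·ln 25.84 − 305.0 = 138.5·3.2519 − 305.0 = 145.391.
Gain = 145.391 / 55.678 = 2.6113 → 2.611.

2.611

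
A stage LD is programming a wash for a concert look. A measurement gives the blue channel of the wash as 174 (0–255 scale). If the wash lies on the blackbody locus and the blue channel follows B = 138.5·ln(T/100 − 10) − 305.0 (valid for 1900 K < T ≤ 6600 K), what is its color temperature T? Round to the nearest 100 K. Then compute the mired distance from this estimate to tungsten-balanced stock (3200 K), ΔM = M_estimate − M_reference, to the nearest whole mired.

-74 mireds

ln(t − 10) = (174 + 305.0) / 138.5 = 3.4585.
t − 10 = e^3.4585 = 31.769, so t = 41.769.
T = 100·t = 4177 K → 4200 K to the nearest 100 K.
M_estimate = 10⁶/4200 = 238.10; M_reference = 10⁶/3200 = 312.50.
ΔM = 238.10 − 312.50 = -74.40 → -74 mireds.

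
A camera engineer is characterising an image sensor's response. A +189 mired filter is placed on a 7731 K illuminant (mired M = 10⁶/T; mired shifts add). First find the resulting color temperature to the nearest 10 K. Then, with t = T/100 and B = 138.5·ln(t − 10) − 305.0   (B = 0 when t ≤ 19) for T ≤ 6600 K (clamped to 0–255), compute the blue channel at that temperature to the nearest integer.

M_in = 10⁶/7731 = 129.35; M_out = 129.35 + (+189) = 318.35.
T_out = 10⁶/318.35 = 3141.2 K → 3140 K; t = 31.4.
B = 138.5·ln(31.4 − 10) − 305.0 = 138.5·ln 21.4 − 305.0 = 138.5·3.0634 − 305.0 = 119.280.
Rounded: 119.

119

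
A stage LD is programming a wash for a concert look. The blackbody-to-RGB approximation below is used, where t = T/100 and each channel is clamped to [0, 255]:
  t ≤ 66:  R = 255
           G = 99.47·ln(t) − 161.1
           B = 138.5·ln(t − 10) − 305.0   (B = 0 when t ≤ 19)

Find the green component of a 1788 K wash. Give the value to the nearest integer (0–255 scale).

t = 1788/100 = 17.88; the t ≤ 66 branch applies.
G = 99.47·ln 17.88 − 161.1 = 99.47·2.8837 − 161.1 = 125.740.
Rounded: 126.

126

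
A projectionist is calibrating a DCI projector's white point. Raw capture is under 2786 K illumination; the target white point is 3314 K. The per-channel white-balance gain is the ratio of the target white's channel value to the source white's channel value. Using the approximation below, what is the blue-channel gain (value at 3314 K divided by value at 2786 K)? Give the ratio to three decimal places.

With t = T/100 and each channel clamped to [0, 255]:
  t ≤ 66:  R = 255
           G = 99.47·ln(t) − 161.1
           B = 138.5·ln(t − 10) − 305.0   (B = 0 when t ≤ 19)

At 2786 K (t = 27.86):
  B = 138.5·ln(27.86 − 10) − 305.0 = 138.5·ln 17.86 − 305.0 = 138.5·2.8826 − 305.0 = 94.235.
At 3314 K (t = 33.14):
  B = 138.5·ln(33.14 − 10) − 305.0 = 138.5·ln 23.14 − 305.0 = 138.5·3.1416 − 305.0 = 130.106.
Gain = 130.106 / 94.235 = 1.3807 → 1.381.

1.381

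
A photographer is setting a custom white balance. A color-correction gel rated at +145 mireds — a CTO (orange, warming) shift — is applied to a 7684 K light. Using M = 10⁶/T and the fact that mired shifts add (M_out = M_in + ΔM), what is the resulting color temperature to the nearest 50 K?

M_in = 10⁶/7684 = 130.14 mireds.
M_out = 130.14 + (+145) = 275.14 mireds.
T_out = 10⁶/275.14 = 3634.5 K → 3650 K.

3650 K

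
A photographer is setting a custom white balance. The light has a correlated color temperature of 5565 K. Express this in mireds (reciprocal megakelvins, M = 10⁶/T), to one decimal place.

179.7 mireds

M = 10⁶ / 5565 = 179.695 → 179.7 mireds.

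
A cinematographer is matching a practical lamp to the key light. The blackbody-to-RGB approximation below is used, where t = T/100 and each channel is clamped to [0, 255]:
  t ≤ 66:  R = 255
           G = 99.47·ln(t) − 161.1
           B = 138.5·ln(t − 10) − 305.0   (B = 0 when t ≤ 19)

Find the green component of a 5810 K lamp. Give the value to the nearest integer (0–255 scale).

t = 5810/100 = 58.1; the t ≤ 66 branch applies.
G = 99.47·ln 58.1 − 161.1 = 99.47·4.0622 − 161.1 = 242.964.
Rounded: 243.

243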